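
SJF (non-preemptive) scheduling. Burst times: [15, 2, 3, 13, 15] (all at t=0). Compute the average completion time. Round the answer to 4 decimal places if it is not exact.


SJF order (ascending): [2, 3, 13, 15, 15]
Completion times:
  Job 1: burst=2, C=2
  Job 2: burst=3, C=5
  Job 3: burst=13, C=18
  Job 4: burst=15, C=33
  Job 5: burst=15, C=48
Average completion = 106/5 = 21.2

21.2


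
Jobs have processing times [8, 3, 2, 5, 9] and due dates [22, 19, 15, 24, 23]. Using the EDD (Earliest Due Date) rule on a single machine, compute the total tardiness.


Sort by due date (EDD order): [(2, 15), (3, 19), (8, 22), (9, 23), (5, 24)]
Compute completion times and tardiness:
  Job 1: p=2, d=15, C=2, tardiness=max(0,2-15)=0
  Job 2: p=3, d=19, C=5, tardiness=max(0,5-19)=0
  Job 3: p=8, d=22, C=13, tardiness=max(0,13-22)=0
  Job 4: p=9, d=23, C=22, tardiness=max(0,22-23)=0
  Job 5: p=5, d=24, C=27, tardiness=max(0,27-24)=3
Total tardiness = 3

3


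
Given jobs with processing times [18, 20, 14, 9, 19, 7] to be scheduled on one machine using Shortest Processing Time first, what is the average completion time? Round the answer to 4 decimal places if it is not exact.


Sort jobs by processing time (SPT order): [7, 9, 14, 18, 19, 20]
Compute completion times sequentially:
  Job 1: processing = 7, completes at 7
  Job 2: processing = 9, completes at 16
  Job 3: processing = 14, completes at 30
  Job 4: processing = 18, completes at 48
  Job 5: processing = 19, completes at 67
  Job 6: processing = 20, completes at 87
Sum of completion times = 255
Average completion time = 255/6 = 42.5

42.5


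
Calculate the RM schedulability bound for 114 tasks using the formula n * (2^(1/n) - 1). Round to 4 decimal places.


Compute 2^(1/114) = 1.0060987606
Subtract 1: 1.0060987606 - 1 = 0.0060987606
Multiply by n: 114 * 0.0060987606 = 0.6952587084
Round to 4 dp: 0.6953

0.6953


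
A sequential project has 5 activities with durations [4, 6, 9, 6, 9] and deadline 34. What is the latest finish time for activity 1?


LF(activity 1) = deadline - sum of successor durations
Successors: activities 2 through 5 with durations [6, 9, 6, 9]
Sum of successor durations = 30
LF = 34 - 30 = 4

4


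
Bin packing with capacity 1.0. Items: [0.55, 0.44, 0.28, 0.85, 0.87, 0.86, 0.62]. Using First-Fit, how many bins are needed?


Place items sequentially using First-Fit:
  Item 0.55 -> new Bin 1
  Item 0.44 -> Bin 1 (now 0.99)
  Item 0.28 -> new Bin 2
  Item 0.85 -> new Bin 3
  Item 0.87 -> new Bin 4
  Item 0.86 -> new Bin 5
  Item 0.62 -> Bin 2 (now 0.9)
Total bins used = 5

5


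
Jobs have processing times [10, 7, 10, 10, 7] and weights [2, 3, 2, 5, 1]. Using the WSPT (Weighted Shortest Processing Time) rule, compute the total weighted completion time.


Compute p/w ratios and sort ascending (WSPT): [(10, 5), (7, 3), (10, 2), (10, 2), (7, 1)]
Compute weighted completion times:
  Job (p=10,w=5): C=10, w*C=5*10=50
  Job (p=7,w=3): C=17, w*C=3*17=51
  Job (p=10,w=2): C=27, w*C=2*27=54
  Job (p=10,w=2): C=37, w*C=2*37=74
  Job (p=7,w=1): C=44, w*C=1*44=44
Total weighted completion time = 273

273


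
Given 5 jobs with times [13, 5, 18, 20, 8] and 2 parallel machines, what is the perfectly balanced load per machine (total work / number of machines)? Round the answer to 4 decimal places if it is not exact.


Total processing time = 13 + 5 + 18 + 20 + 8 = 64
Number of machines = 2
Ideal balanced load = 64 / 2 = 32.0

32.0


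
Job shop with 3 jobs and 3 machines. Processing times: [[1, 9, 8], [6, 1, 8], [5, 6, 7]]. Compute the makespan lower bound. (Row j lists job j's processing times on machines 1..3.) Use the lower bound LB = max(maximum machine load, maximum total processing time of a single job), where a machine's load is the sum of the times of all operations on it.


Machine loads:
  Machine 1: 1 + 6 + 5 = 12
  Machine 2: 9 + 1 + 6 = 16
  Machine 3: 8 + 8 + 7 = 23
Max machine load = 23
Job totals:
  Job 1: 18
  Job 2: 15
  Job 3: 18
Max job total = 18
Lower bound = max(23, 18) = 23

23


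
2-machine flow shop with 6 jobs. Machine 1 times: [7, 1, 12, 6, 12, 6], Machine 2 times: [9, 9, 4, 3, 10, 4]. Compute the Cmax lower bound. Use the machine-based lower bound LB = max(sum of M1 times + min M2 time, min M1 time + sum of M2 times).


LB1 = sum(M1 times) + min(M2 times) = 44 + 3 = 47
LB2 = min(M1 times) + sum(M2 times) = 1 + 39 = 40
Lower bound = max(LB1, LB2) = max(47, 40) = 47

47


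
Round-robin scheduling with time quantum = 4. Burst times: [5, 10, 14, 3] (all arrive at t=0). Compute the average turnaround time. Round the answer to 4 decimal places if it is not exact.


Time quantum = 4
Execution trace:
  J1 runs 4 units, time = 4
  J2 runs 4 units, time = 8
  J3 runs 4 units, time = 12
  J4 runs 3 units, time = 15
  J1 runs 1 units, time = 16
  J2 runs 4 units, time = 20
  J3 runs 4 units, time = 24
  J2 runs 2 units, time = 26
  J3 runs 4 units, time = 30
  J3 runs 2 units, time = 32
Finish times: [16, 26, 32, 15]
Average turnaround = 89/4 = 22.25

22.25


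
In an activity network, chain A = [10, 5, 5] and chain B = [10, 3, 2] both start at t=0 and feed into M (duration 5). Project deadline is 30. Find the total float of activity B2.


Forward pass: ES(B2) = sum of predecessors on chain B = 10
EF = ES + duration = 10 + 3 = 13
Backward pass: LF(M) = deadline = 30; LS(M) = 30 - 5 = 25
LF(B2) = LS(M) - sum(successors on chain B) = 25 - 2 = 23
LS = LF - duration = 23 - 3 = 20
Total float = LS - ES = 20 - 10 = 10

10


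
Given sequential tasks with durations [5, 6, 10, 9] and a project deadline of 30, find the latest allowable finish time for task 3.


LF(activity 3) = deadline - sum of successor durations
Successors: activities 4 through 4 with durations [9]
Sum of successor durations = 9
LF = 30 - 9 = 21

21


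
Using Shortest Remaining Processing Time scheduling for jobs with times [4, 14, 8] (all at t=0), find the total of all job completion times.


Since all jobs arrive at t=0, SRPT equals SPT ordering.
SPT order: [4, 8, 14]
Completion times:
  Job 1: p=4, C=4
  Job 2: p=8, C=12
  Job 3: p=14, C=26
Total completion time = 4 + 12 + 26 = 42

42


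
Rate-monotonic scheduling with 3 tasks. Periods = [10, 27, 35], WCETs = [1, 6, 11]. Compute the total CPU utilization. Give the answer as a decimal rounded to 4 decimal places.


Compute individual utilizations (exact fractions):
  Task 1: C/T = 1/10 (approx. 0.1)
  Task 2: C/T = 6/27 = 2/9 (approx. 0.2222)
  Task 3: C/T = 11/35 (approx. 0.3143)
Total utilization U = 1/10 + 2/9 + 11/35 = 401/630
Rounded to 4 decimal places: U = 0.6365
RM (Liu & Layland) bound for 3 tasks = 0.779763; compare with U = 401/630 (approx. 0.636508)
U <= bound, so schedulable by RM sufficient condition.

0.6365


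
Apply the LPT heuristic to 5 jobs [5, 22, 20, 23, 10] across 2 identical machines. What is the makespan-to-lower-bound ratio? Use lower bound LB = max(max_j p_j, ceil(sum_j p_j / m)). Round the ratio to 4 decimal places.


LPT order: [23, 22, 20, 10, 5]
Machine loads after assignment: [38, 42]
LPT makespan = 42
Lower bound = max(max_job, ceil(total/2)) = max(23, 40) = 40
Ratio = 42 / 40 = 1.05

1.05


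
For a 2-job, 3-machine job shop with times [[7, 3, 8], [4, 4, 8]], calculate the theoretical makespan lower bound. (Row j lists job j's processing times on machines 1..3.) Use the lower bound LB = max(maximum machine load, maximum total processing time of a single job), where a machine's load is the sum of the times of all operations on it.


Machine loads:
  Machine 1: 7 + 4 = 11
  Machine 2: 3 + 4 = 7
  Machine 3: 8 + 8 = 16
Max machine load = 16
Job totals:
  Job 1: 18
  Job 2: 16
Max job total = 18
Lower bound = max(16, 18) = 18

18


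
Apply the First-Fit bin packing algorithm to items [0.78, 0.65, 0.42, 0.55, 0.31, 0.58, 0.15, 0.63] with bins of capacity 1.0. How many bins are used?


Place items sequentially using First-Fit:
  Item 0.78 -> new Bin 1
  Item 0.65 -> new Bin 2
  Item 0.42 -> new Bin 3
  Item 0.55 -> Bin 3 (now 0.97)
  Item 0.31 -> Bin 2 (now 0.96)
  Item 0.58 -> new Bin 4
  Item 0.15 -> Bin 1 (now 0.93)
  Item 0.63 -> new Bin 5
Total bins used = 5

5


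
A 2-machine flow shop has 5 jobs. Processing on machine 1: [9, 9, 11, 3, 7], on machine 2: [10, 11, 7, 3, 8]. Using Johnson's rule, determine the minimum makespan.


Apply Johnson's rule:
  Group 1 (a <= b): [(4, 3, 3), (5, 7, 8), (1, 9, 10), (2, 9, 11)]
  Group 2 (a > b): [(3, 11, 7)]
Optimal job order: [4, 5, 1, 2, 3]
Schedule:
  Job 4: M1 done at 3, M2 done at 6
  Job 5: M1 done at 10, M2 done at 18
  Job 1: M1 done at 19, M2 done at 29
  Job 2: M1 done at 28, M2 done at 40
  Job 3: M1 done at 39, M2 done at 47
Makespan = 47

47


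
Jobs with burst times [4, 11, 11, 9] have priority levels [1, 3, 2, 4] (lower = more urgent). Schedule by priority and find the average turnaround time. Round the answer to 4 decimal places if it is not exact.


Sort by priority (ascending = highest first):
Order: [(1, 4), (2, 11), (3, 11), (4, 9)]
Completion times:
  Priority 1, burst=4, C=4
  Priority 2, burst=11, C=15
  Priority 3, burst=11, C=26
  Priority 4, burst=9, C=35
Average turnaround = 80/4 = 20.0

20.0


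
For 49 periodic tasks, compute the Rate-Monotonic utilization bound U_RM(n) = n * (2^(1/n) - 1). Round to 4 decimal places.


Compute 2^(1/49) = 1.0142463870
Subtract 1: 1.0142463870 - 1 = 0.0142463870
Multiply by n: 49 * 0.0142463870 = 0.6980729630
Round to 4 dp: 0.6981

0.6981


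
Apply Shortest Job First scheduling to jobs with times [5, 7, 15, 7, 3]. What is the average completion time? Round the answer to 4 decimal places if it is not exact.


SJF order (ascending): [3, 5, 7, 7, 15]
Completion times:
  Job 1: burst=3, C=3
  Job 2: burst=5, C=8
  Job 3: burst=7, C=15
  Job 4: burst=7, C=22
  Job 5: burst=15, C=37
Average completion = 85/5 = 17.0

17.0


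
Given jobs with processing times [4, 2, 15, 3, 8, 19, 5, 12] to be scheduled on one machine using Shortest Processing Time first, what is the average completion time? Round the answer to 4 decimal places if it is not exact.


Sort jobs by processing time (SPT order): [2, 3, 4, 5, 8, 12, 15, 19]
Compute completion times sequentially:
  Job 1: processing = 2, completes at 2
  Job 2: processing = 3, completes at 5
  Job 3: processing = 4, completes at 9
  Job 4: processing = 5, completes at 14
  Job 5: processing = 8, completes at 22
  Job 6: processing = 12, completes at 34
  Job 7: processing = 15, completes at 49
  Job 8: processing = 19, completes at 68
Sum of completion times = 203
Average completion time = 203/8 = 25.375

25.375


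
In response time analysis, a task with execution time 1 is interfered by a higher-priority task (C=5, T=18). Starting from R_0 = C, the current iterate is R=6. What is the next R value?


R_next = C + ceil(R_prev / T_hp) * C_hp
ceil(6 / 18) = ceil(0.3333) = 1
Interference = 1 * 5 = 5
R_next = 1 + 5 = 6
R_next = R_prev, so the iteration has converged (response time = 6).

6


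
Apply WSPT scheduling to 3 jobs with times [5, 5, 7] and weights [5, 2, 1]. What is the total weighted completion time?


Compute p/w ratios and sort ascending (WSPT): [(5, 5), (5, 2), (7, 1)]
Compute weighted completion times:
  Job (p=5,w=5): C=5, w*C=5*5=25
  Job (p=5,w=2): C=10, w*C=2*10=20
  Job (p=7,w=1): C=17, w*C=1*17=17
Total weighted completion time = 62

62


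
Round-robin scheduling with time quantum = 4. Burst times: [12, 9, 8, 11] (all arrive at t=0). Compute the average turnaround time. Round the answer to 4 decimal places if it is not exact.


Time quantum = 4
Execution trace:
  J1 runs 4 units, time = 4
  J2 runs 4 units, time = 8
  J3 runs 4 units, time = 12
  J4 runs 4 units, time = 16
  J1 runs 4 units, time = 20
  J2 runs 4 units, time = 24
  J3 runs 4 units, time = 28
  J4 runs 4 units, time = 32
  J1 runs 4 units, time = 36
  J2 runs 1 units, time = 37
  J4 runs 3 units, time = 40
Finish times: [36, 37, 28, 40]
Average turnaround = 141/4 = 35.25

35.25


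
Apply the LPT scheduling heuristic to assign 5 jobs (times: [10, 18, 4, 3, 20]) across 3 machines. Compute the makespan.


Sort jobs in decreasing order (LPT): [20, 18, 10, 4, 3]
Assign each job to the least loaded machine:
  Machine 1: jobs [20], load = 20
  Machine 2: jobs [18], load = 18
  Machine 3: jobs [10, 4, 3], load = 17
Makespan = max load = 20

20


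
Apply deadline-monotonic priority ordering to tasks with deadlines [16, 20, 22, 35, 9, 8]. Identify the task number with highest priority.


Sort tasks by relative deadline (ascending):
  Task 6: deadline = 8
  Task 5: deadline = 9
  Task 1: deadline = 16
  Task 2: deadline = 20
  Task 3: deadline = 22
  Task 4: deadline = 35
Priority order (highest first): [6, 5, 1, 2, 3, 4]
Highest priority task = 6

6


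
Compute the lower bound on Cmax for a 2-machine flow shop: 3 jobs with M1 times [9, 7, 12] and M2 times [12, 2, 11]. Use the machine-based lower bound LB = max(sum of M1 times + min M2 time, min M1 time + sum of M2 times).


LB1 = sum(M1 times) + min(M2 times) = 28 + 2 = 30
LB2 = min(M1 times) + sum(M2 times) = 7 + 25 = 32
Lower bound = max(LB1, LB2) = max(30, 32) = 32

32


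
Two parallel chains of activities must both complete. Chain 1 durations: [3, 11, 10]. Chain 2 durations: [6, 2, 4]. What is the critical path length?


Path A total = 3 + 11 + 10 = 24
Path B total = 6 + 2 + 4 = 12
Critical path = longest path = max(24, 12) = 24

24


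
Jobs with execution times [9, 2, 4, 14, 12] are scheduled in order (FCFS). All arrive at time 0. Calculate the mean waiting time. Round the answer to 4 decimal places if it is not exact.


FCFS order (as given): [9, 2, 4, 14, 12]
Waiting times:
  Job 1: wait = 0
  Job 2: wait = 9
  Job 3: wait = 11
  Job 4: wait = 15
  Job 5: wait = 29
Sum of waiting times = 64
Average waiting time = 64/5 = 12.8

12.8


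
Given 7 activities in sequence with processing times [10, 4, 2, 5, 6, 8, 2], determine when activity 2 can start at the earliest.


Activity 2 starts after activities 1 through 1 complete.
Predecessor durations: [10]
ES = 10 = 10

10


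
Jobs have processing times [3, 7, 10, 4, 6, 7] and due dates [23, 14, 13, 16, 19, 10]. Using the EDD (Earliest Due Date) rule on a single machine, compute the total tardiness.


Sort by due date (EDD order): [(7, 10), (10, 13), (7, 14), (4, 16), (6, 19), (3, 23)]
Compute completion times and tardiness:
  Job 1: p=7, d=10, C=7, tardiness=max(0,7-10)=0
  Job 2: p=10, d=13, C=17, tardiness=max(0,17-13)=4
  Job 3: p=7, d=14, C=24, tardiness=max(0,24-14)=10
  Job 4: p=4, d=16, C=28, tardiness=max(0,28-16)=12
  Job 5: p=6, d=19, C=34, tardiness=max(0,34-19)=15
  Job 6: p=3, d=23, C=37, tardiness=max(0,37-23)=14
Total tardiness = 55

55


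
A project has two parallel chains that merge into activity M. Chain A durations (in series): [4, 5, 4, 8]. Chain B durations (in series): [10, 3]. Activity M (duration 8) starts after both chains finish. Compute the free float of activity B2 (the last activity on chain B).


ES(B2) = sum of predecessors on chain B = 10
EF(B2) = ES + duration = 10 + 3 = 13
Successor of B2 is M. ES(M) = max(sum(A), sum(B)) = max(21, 13) = 21
Free float = ES(successor) - EF(current) = 21 - 13 = 8

8


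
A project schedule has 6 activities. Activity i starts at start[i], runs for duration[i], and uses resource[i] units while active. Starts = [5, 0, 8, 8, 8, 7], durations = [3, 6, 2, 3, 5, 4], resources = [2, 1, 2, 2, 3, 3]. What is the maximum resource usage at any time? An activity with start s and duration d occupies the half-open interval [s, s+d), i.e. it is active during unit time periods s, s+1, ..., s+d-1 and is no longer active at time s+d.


Each activity i is active on [start_i, start_i + duration_i).
Compute total resource usage per time slot:
  t=0: active resources = [1], total = 1
  t=1: active resources = [1], total = 1
  t=2: active resources = [1], total = 1
  t=3: active resources = [1], total = 1
  t=4: active resources = [1], total = 1
  t=5: active resources = [2, 1], total = 3
  t=6: active resources = [2], total = 2
  t=7: active resources = [2, 3], total = 5
  t=8: active resources = [2, 2, 3, 3], total = 10
  t=9: active resources = [2, 2, 3, 3], total = 10
  t=10: active resources = [2, 3, 3], total = 8
  t=11: active resources = [3], total = 3
  t=12: active resources = [3], total = 3
Peak resource demand = 10

10


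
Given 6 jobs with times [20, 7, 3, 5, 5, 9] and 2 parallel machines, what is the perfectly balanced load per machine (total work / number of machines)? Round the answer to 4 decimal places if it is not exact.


Total processing time = 20 + 7 + 3 + 5 + 5 + 9 = 49
Number of machines = 2
Ideal balanced load = 49 / 2 = 24.5

24.5


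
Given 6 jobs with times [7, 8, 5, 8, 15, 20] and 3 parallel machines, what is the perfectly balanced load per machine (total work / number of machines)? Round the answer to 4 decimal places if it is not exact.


Total processing time = 7 + 8 + 5 + 8 + 15 + 20 = 63
Number of machines = 3
Ideal balanced load = 63 / 3 = 21.0

21.0


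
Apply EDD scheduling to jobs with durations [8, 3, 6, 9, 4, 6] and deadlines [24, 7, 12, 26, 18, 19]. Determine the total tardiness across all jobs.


Sort by due date (EDD order): [(3, 7), (6, 12), (4, 18), (6, 19), (8, 24), (9, 26)]
Compute completion times and tardiness:
  Job 1: p=3, d=7, C=3, tardiness=max(0,3-7)=0
  Job 2: p=6, d=12, C=9, tardiness=max(0,9-12)=0
  Job 3: p=4, d=18, C=13, tardiness=max(0,13-18)=0
  Job 4: p=6, d=19, C=19, tardiness=max(0,19-19)=0
  Job 5: p=8, d=24, C=27, tardiness=max(0,27-24)=3
  Job 6: p=9, d=26, C=36, tardiness=max(0,36-26)=10
Total tardiness = 13

13


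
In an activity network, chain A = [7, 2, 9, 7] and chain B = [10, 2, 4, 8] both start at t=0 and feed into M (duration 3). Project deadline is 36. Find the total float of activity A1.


Forward pass: ES(A1) = sum of predecessors on chain A = 0
EF = ES + duration = 0 + 7 = 7
Backward pass: LF(M) = deadline = 36; LS(M) = 36 - 3 = 33
LF(A1) = LS(M) - sum(successors on chain A) = 33 - 18 = 15
LS = LF - duration = 15 - 7 = 8
Total float = LS - ES = 8 - 0 = 8

8


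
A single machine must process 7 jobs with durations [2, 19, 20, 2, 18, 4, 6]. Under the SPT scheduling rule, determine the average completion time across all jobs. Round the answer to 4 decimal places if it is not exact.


Sort jobs by processing time (SPT order): [2, 2, 4, 6, 18, 19, 20]
Compute completion times sequentially:
  Job 1: processing = 2, completes at 2
  Job 2: processing = 2, completes at 4
  Job 3: processing = 4, completes at 8
  Job 4: processing = 6, completes at 14
  Job 5: processing = 18, completes at 32
  Job 6: processing = 19, completes at 51
  Job 7: processing = 20, completes at 71
Sum of completion times = 182
Average completion time = 182/7 = 26.0

26.0


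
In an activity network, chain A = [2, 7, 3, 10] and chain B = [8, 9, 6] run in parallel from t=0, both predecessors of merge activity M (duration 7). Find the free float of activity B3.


ES(B3) = sum of predecessors on chain B = 17
EF(B3) = ES + duration = 17 + 6 = 23
Successor of B3 is M. ES(M) = max(sum(A), sum(B)) = max(22, 23) = 23
Free float = ES(successor) - EF(current) = 23 - 23 = 0

0


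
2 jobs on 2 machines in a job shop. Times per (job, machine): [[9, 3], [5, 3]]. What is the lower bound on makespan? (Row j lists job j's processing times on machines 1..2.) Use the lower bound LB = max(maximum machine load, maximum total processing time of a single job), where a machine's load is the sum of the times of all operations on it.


Machine loads:
  Machine 1: 9 + 5 = 14
  Machine 2: 3 + 3 = 6
Max machine load = 14
Job totals:
  Job 1: 12
  Job 2: 8
Max job total = 12
Lower bound = max(14, 12) = 14

14


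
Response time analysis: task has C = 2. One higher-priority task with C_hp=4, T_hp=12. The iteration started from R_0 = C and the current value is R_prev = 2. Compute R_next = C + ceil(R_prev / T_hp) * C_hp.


R_next = C + ceil(R_prev / T_hp) * C_hp
ceil(2 / 12) = ceil(0.1667) = 1
Interference = 1 * 4 = 4
R_next = 2 + 4 = 6

6


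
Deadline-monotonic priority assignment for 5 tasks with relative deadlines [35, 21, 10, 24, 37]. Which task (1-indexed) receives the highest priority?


Sort tasks by relative deadline (ascending):
  Task 3: deadline = 10
  Task 2: deadline = 21
  Task 4: deadline = 24
  Task 1: deadline = 35
  Task 5: deadline = 37
Priority order (highest first): [3, 2, 4, 1, 5]
Highest priority task = 3

3


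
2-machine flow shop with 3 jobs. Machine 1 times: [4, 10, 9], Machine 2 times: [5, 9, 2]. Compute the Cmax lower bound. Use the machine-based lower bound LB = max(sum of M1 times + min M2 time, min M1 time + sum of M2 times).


LB1 = sum(M1 times) + min(M2 times) = 23 + 2 = 25
LB2 = min(M1 times) + sum(M2 times) = 4 + 16 = 20
Lower bound = max(LB1, LB2) = max(25, 20) = 25

25


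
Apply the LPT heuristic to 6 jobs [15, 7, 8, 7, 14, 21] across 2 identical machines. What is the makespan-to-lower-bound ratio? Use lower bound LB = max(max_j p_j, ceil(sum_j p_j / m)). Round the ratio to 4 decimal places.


LPT order: [21, 15, 14, 8, 7, 7]
Machine loads after assignment: [36, 36]
LPT makespan = 36
Lower bound = max(max_job, ceil(total/2)) = max(21, 36) = 36
Ratio = 36 / 36 = 1.0

1.0


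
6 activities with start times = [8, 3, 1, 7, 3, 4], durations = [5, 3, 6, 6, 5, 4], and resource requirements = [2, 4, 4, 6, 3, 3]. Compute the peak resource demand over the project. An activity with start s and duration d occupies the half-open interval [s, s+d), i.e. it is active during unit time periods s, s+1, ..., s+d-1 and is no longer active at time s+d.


Each activity i is active on [start_i, start_i + duration_i).
Compute total resource usage per time slot:
  t=0: active resources = [], total = 0
  t=1: active resources = [4], total = 4
  t=2: active resources = [4], total = 4
  t=3: active resources = [4, 4, 3], total = 11
  t=4: active resources = [4, 4, 3, 3], total = 14
  t=5: active resources = [4, 4, 3, 3], total = 14
  t=6: active resources = [4, 3, 3], total = 10
  t=7: active resources = [6, 3, 3], total = 12
  t=8: active resources = [2, 6], total = 8
  t=9: active resources = [2, 6], total = 8
  t=10: active resources = [2, 6], total = 8
  t=11: active resources = [2, 6], total = 8
  t=12: active resources = [2, 6], total = 8
Peak resource demand = 14

14


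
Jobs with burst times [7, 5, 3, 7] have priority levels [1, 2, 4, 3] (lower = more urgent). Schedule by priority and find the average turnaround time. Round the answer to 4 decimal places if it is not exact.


Sort by priority (ascending = highest first):
Order: [(1, 7), (2, 5), (3, 7), (4, 3)]
Completion times:
  Priority 1, burst=7, C=7
  Priority 2, burst=5, C=12
  Priority 3, burst=7, C=19
  Priority 4, burst=3, C=22
Average turnaround = 60/4 = 15.0

15.0


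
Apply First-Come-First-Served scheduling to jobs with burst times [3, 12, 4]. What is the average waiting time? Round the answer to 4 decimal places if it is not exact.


FCFS order (as given): [3, 12, 4]
Waiting times:
  Job 1: wait = 0
  Job 2: wait = 3
  Job 3: wait = 15
Sum of waiting times = 18
Average waiting time = 18/3 = 6.0

6.0


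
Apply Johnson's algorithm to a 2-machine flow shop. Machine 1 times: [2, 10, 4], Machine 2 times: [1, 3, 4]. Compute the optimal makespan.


Apply Johnson's rule:
  Group 1 (a <= b): [(3, 4, 4)]
  Group 2 (a > b): [(2, 10, 3), (1, 2, 1)]
Optimal job order: [3, 2, 1]
Schedule:
  Job 3: M1 done at 4, M2 done at 8
  Job 2: M1 done at 14, M2 done at 17
  Job 1: M1 done at 16, M2 done at 18
Makespan = 18

18


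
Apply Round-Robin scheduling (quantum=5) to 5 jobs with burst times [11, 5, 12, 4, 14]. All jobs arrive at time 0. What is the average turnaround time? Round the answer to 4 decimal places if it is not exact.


Time quantum = 5
Execution trace:
  J1 runs 5 units, time = 5
  J2 runs 5 units, time = 10
  J3 runs 5 units, time = 15
  J4 runs 4 units, time = 19
  J5 runs 5 units, time = 24
  J1 runs 5 units, time = 29
  J3 runs 5 units, time = 34
  J5 runs 5 units, time = 39
  J1 runs 1 units, time = 40
  J3 runs 2 units, time = 42
  J5 runs 4 units, time = 46
Finish times: [40, 10, 42, 19, 46]
Average turnaround = 157/5 = 31.4

31.4


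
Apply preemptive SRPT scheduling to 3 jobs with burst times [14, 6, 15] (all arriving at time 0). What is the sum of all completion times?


Since all jobs arrive at t=0, SRPT equals SPT ordering.
SPT order: [6, 14, 15]
Completion times:
  Job 1: p=6, C=6
  Job 2: p=14, C=20
  Job 3: p=15, C=35
Total completion time = 6 + 20 + 35 = 61

61


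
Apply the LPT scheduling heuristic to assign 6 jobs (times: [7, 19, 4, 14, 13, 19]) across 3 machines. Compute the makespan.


Sort jobs in decreasing order (LPT): [19, 19, 14, 13, 7, 4]
Assign each job to the least loaded machine:
  Machine 1: jobs [19, 7], load = 26
  Machine 2: jobs [19, 4], load = 23
  Machine 3: jobs [14, 13], load = 27
Makespan = max load = 27

27


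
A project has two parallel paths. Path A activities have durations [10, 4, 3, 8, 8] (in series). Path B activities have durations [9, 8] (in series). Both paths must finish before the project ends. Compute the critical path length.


Path A total = 10 + 4 + 3 + 8 + 8 = 33
Path B total = 9 + 8 = 17
Critical path = longest path = max(33, 17) = 33

33


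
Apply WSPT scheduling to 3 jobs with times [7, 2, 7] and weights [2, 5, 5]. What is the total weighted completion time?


Compute p/w ratios and sort ascending (WSPT): [(2, 5), (7, 5), (7, 2)]
Compute weighted completion times:
  Job (p=2,w=5): C=2, w*C=5*2=10
  Job (p=7,w=5): C=9, w*C=5*9=45
  Job (p=7,w=2): C=16, w*C=2*16=32
Total weighted completion time = 87

87


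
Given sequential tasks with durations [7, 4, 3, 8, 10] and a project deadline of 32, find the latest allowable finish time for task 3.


LF(activity 3) = deadline - sum of successor durations
Successors: activities 4 through 5 with durations [8, 10]
Sum of successor durations = 18
LF = 32 - 18 = 14

14


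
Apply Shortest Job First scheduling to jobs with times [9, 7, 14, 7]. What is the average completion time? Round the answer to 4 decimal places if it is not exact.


SJF order (ascending): [7, 7, 9, 14]
Completion times:
  Job 1: burst=7, C=7
  Job 2: burst=7, C=14
  Job 3: burst=9, C=23
  Job 4: burst=14, C=37
Average completion = 81/4 = 20.25

20.25


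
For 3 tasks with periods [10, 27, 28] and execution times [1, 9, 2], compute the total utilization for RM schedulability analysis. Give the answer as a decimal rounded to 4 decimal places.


Compute individual utilizations (exact fractions):
  Task 1: C/T = 1/10 (approx. 0.1)
  Task 2: C/T = 9/27 = 1/3 (approx. 0.3333)
  Task 3: C/T = 2/28 = 1/14 (approx. 0.0714)
Total utilization U = 1/10 + 1/3 + 1/14 = 53/105
Rounded to 4 decimal places: U = 0.5048
RM (Liu & Layland) bound for 3 tasks = 0.779763; compare with U = 53/105 (approx. 0.504762)
U <= bound, so schedulable by RM sufficient condition.

0.5048


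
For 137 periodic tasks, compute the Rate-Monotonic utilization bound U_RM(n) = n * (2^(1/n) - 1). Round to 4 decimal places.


Compute 2^(1/137) = 1.0050722892
Subtract 1: 1.0050722892 - 1 = 0.0050722892
Multiply by n: 137 * 0.0050722892 = 0.6949036204
Round to 4 dp: 0.6949

0.6949


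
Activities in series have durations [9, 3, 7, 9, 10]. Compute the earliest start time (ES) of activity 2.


Activity 2 starts after activities 1 through 1 complete.
Predecessor durations: [9]
ES = 9 = 9

9


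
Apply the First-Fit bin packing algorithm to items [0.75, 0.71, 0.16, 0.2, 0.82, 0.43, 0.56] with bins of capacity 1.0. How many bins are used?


Place items sequentially using First-Fit:
  Item 0.75 -> new Bin 1
  Item 0.71 -> new Bin 2
  Item 0.16 -> Bin 1 (now 0.91)
  Item 0.2 -> Bin 2 (now 0.91)
  Item 0.82 -> new Bin 3
  Item 0.43 -> new Bin 4
  Item 0.56 -> Bin 4 (now 0.99)
Total bins used = 4

4


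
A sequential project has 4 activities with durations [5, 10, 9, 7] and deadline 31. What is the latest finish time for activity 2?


LF(activity 2) = deadline - sum of successor durations
Successors: activities 3 through 4 with durations [9, 7]
Sum of successor durations = 16
LF = 31 - 16 = 15

15


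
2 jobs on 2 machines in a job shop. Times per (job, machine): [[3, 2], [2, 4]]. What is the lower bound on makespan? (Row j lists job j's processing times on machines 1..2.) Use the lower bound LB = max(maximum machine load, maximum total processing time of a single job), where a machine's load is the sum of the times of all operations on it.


Machine loads:
  Machine 1: 3 + 2 = 5
  Machine 2: 2 + 4 = 6
Max machine load = 6
Job totals:
  Job 1: 5
  Job 2: 6
Max job total = 6
Lower bound = max(6, 6) = 6

6


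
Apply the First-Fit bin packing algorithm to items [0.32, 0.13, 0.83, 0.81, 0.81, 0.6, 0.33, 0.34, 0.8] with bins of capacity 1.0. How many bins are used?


Place items sequentially using First-Fit:
  Item 0.32 -> new Bin 1
  Item 0.13 -> Bin 1 (now 0.45)
  Item 0.83 -> new Bin 2
  Item 0.81 -> new Bin 3
  Item 0.81 -> new Bin 4
  Item 0.6 -> new Bin 5
  Item 0.33 -> Bin 1 (now 0.78)
  Item 0.34 -> Bin 5 (now 0.94)
  Item 0.8 -> new Bin 6
Total bins used = 6

6


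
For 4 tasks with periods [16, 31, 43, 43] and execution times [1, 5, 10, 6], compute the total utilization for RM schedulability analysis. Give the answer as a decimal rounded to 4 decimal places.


Compute individual utilizations (exact fractions):
  Task 1: C/T = 1/16 (approx. 0.0625)
  Task 2: C/T = 5/31 (approx. 0.1613)
  Task 3: C/T = 10/43 (approx. 0.2326)
  Task 4: C/T = 6/43 (approx. 0.1395)
Total utilization U = 1/16 + 5/31 + 10/43 + 6/43 = 12709/21328
Rounded to 4 decimal places: U = 0.5959
RM (Liu & Layland) bound for 4 tasks = 0.756828; compare with U = 12709/21328 (approx. 0.595883)
U <= bound, so schedulable by RM sufficient condition.

0.5959


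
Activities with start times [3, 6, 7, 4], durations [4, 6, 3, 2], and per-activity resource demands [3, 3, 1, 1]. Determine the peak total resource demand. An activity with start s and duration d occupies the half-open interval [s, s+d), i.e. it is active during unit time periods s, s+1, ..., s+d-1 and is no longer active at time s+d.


Each activity i is active on [start_i, start_i + duration_i).
Compute total resource usage per time slot:
  t=0: active resources = [], total = 0
  t=1: active resources = [], total = 0
  t=2: active resources = [], total = 0
  t=3: active resources = [3], total = 3
  t=4: active resources = [3, 1], total = 4
  t=5: active resources = [3, 1], total = 4
  t=6: active resources = [3, 3], total = 6
  t=7: active resources = [3, 1], total = 4
  t=8: active resources = [3, 1], total = 4
  t=9: active resources = [3, 1], total = 4
  t=10: active resources = [3], total = 3
  t=11: active resources = [3], total = 3
Peak resource demand = 6

6


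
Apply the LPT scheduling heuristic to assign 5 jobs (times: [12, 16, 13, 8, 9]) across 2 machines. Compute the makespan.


Sort jobs in decreasing order (LPT): [16, 13, 12, 9, 8]
Assign each job to the least loaded machine:
  Machine 1: jobs [16, 9, 8], load = 33
  Machine 2: jobs [13, 12], load = 25
Makespan = max load = 33

33


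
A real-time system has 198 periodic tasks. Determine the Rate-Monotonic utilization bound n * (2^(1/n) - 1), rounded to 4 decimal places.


Compute 2^(1/198) = 1.0035068781
Subtract 1: 1.0035068781 - 1 = 0.0035068781
Multiply by n: 198 * 0.0035068781 = 0.6943618638
Round to 4 dp: 0.6944

0.6944


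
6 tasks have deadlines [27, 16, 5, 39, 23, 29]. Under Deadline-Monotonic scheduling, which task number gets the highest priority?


Sort tasks by relative deadline (ascending):
  Task 3: deadline = 5
  Task 2: deadline = 16
  Task 5: deadline = 23
  Task 1: deadline = 27
  Task 6: deadline = 29
  Task 4: deadline = 39
Priority order (highest first): [3, 2, 5, 1, 6, 4]
Highest priority task = 3

3


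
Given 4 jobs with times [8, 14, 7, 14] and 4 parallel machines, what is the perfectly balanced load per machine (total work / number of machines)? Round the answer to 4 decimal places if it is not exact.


Total processing time = 8 + 14 + 7 + 14 = 43
Number of machines = 4
Ideal balanced load = 43 / 4 = 10.75

10.75


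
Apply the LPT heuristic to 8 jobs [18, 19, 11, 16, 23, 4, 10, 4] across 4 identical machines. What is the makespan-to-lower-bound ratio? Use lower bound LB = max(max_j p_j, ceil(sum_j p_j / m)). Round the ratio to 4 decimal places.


LPT order: [23, 19, 18, 16, 11, 10, 4, 4]
Machine loads after assignment: [27, 23, 28, 27]
LPT makespan = 28
Lower bound = max(max_job, ceil(total/4)) = max(23, 27) = 27
Ratio = 28 / 27 = 1.037

1.037


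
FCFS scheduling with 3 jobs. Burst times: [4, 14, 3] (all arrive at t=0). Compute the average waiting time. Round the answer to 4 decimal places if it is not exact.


FCFS order (as given): [4, 14, 3]
Waiting times:
  Job 1: wait = 0
  Job 2: wait = 4
  Job 3: wait = 18
Sum of waiting times = 22
Average waiting time = 22/3 = 7.3333

7.3333


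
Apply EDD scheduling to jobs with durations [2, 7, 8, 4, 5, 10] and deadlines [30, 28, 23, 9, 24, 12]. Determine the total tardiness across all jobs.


Sort by due date (EDD order): [(4, 9), (10, 12), (8, 23), (5, 24), (7, 28), (2, 30)]
Compute completion times and tardiness:
  Job 1: p=4, d=9, C=4, tardiness=max(0,4-9)=0
  Job 2: p=10, d=12, C=14, tardiness=max(0,14-12)=2
  Job 3: p=8, d=23, C=22, tardiness=max(0,22-23)=0
  Job 4: p=5, d=24, C=27, tardiness=max(0,27-24)=3
  Job 5: p=7, d=28, C=34, tardiness=max(0,34-28)=6
  Job 6: p=2, d=30, C=36, tardiness=max(0,36-30)=6
Total tardiness = 17

17


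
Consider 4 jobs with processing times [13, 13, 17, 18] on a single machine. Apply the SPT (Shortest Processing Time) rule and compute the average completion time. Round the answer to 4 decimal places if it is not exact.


Sort jobs by processing time (SPT order): [13, 13, 17, 18]
Compute completion times sequentially:
  Job 1: processing = 13, completes at 13
  Job 2: processing = 13, completes at 26
  Job 3: processing = 17, completes at 43
  Job 4: processing = 18, completes at 61
Sum of completion times = 143
Average completion time = 143/4 = 35.75

35.75


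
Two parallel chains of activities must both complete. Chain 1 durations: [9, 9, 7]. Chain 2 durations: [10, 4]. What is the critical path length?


Path A total = 9 + 9 + 7 = 25
Path B total = 10 + 4 = 14
Critical path = longest path = max(25, 14) = 25

25


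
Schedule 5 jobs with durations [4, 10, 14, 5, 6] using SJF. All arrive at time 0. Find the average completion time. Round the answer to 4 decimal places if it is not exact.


SJF order (ascending): [4, 5, 6, 10, 14]
Completion times:
  Job 1: burst=4, C=4
  Job 2: burst=5, C=9
  Job 3: burst=6, C=15
  Job 4: burst=10, C=25
  Job 5: burst=14, C=39
Average completion = 92/5 = 18.4

18.4


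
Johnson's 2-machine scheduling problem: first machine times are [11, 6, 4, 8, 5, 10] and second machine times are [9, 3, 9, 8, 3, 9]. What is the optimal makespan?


Apply Johnson's rule:
  Group 1 (a <= b): [(3, 4, 9), (4, 8, 8)]
  Group 2 (a > b): [(1, 11, 9), (6, 10, 9), (2, 6, 3), (5, 5, 3)]
Optimal job order: [3, 4, 1, 6, 2, 5]
Schedule:
  Job 3: M1 done at 4, M2 done at 13
  Job 4: M1 done at 12, M2 done at 21
  Job 1: M1 done at 23, M2 done at 32
  Job 6: M1 done at 33, M2 done at 42
  Job 2: M1 done at 39, M2 done at 45
  Job 5: M1 done at 44, M2 done at 48
Makespan = 48

48


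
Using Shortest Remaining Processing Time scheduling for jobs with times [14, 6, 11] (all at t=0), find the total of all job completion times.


Since all jobs arrive at t=0, SRPT equals SPT ordering.
SPT order: [6, 11, 14]
Completion times:
  Job 1: p=6, C=6
  Job 2: p=11, C=17
  Job 3: p=14, C=31
Total completion time = 6 + 17 + 31 = 54

54


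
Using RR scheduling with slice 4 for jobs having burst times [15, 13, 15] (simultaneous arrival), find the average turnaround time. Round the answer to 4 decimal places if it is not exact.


Time quantum = 4
Execution trace:
  J1 runs 4 units, time = 4
  J2 runs 4 units, time = 8
  J3 runs 4 units, time = 12
  J1 runs 4 units, time = 16
  J2 runs 4 units, time = 20
  J3 runs 4 units, time = 24
  J1 runs 4 units, time = 28
  J2 runs 4 units, time = 32
  J3 runs 4 units, time = 36
  J1 runs 3 units, time = 39
  J2 runs 1 units, time = 40
  J3 runs 3 units, time = 43
Finish times: [39, 40, 43]
Average turnaround = 122/3 = 40.6667

40.6667


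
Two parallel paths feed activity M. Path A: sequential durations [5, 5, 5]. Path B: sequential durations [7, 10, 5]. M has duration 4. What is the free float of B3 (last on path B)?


ES(B3) = sum of predecessors on chain B = 17
EF(B3) = ES + duration = 17 + 5 = 22
Successor of B3 is M. ES(M) = max(sum(A), sum(B)) = max(15, 22) = 22
Free float = ES(successor) - EF(current) = 22 - 22 = 0

0


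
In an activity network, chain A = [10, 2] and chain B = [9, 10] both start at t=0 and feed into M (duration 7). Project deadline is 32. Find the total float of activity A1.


Forward pass: ES(A1) = sum of predecessors on chain A = 0
EF = ES + duration = 0 + 10 = 10
Backward pass: LF(M) = deadline = 32; LS(M) = 32 - 7 = 25
LF(A1) = LS(M) - sum(successors on chain A) = 25 - 2 = 23
LS = LF - duration = 23 - 10 = 13
Total float = LS - ES = 13 - 0 = 13

13


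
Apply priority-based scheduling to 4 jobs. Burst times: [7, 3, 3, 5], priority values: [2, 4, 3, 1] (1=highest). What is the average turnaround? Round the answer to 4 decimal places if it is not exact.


Sort by priority (ascending = highest first):
Order: [(1, 5), (2, 7), (3, 3), (4, 3)]
Completion times:
  Priority 1, burst=5, C=5
  Priority 2, burst=7, C=12
  Priority 3, burst=3, C=15
  Priority 4, burst=3, C=18
Average turnaround = 50/4 = 12.5

12.5


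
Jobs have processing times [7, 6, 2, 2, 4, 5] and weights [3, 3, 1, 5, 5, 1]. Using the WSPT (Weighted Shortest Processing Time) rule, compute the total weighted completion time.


Compute p/w ratios and sort ascending (WSPT): [(2, 5), (4, 5), (6, 3), (2, 1), (7, 3), (5, 1)]
Compute weighted completion times:
  Job (p=2,w=5): C=2, w*C=5*2=10
  Job (p=4,w=5): C=6, w*C=5*6=30
  Job (p=6,w=3): C=12, w*C=3*12=36
  Job (p=2,w=1): C=14, w*C=1*14=14
  Job (p=7,w=3): C=21, w*C=3*21=63
  Job (p=5,w=1): C=26, w*C=1*26=26
Total weighted completion time = 179

179


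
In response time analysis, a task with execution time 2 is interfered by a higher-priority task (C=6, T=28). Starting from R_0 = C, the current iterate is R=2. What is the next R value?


R_next = C + ceil(R_prev / T_hp) * C_hp
ceil(2 / 28) = ceil(0.0714) = 1
Interference = 1 * 6 = 6
R_next = 2 + 6 = 8

8


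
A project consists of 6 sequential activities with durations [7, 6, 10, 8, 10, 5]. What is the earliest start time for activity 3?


Activity 3 starts after activities 1 through 2 complete.
Predecessor durations: [7, 6]
ES = 7 + 6 = 13

13


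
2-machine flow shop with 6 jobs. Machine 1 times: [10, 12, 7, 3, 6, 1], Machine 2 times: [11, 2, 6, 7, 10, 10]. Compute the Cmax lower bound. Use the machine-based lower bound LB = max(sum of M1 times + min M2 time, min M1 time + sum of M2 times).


LB1 = sum(M1 times) + min(M2 times) = 39 + 2 = 41
LB2 = min(M1 times) + sum(M2 times) = 1 + 46 = 47
Lower bound = max(LB1, LB2) = max(41, 47) = 47

47


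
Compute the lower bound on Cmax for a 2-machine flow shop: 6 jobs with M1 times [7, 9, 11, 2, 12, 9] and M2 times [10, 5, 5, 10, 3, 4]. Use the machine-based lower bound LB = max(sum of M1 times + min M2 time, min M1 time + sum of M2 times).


LB1 = sum(M1 times) + min(M2 times) = 50 + 3 = 53
LB2 = min(M1 times) + sum(M2 times) = 2 + 37 = 39
Lower bound = max(LB1, LB2) = max(53, 39) = 53

53


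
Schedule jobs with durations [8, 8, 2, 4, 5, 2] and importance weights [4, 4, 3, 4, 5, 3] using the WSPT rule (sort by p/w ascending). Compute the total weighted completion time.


Compute p/w ratios and sort ascending (WSPT): [(2, 3), (2, 3), (4, 4), (5, 5), (8, 4), (8, 4)]
Compute weighted completion times:
  Job (p=2,w=3): C=2, w*C=3*2=6
  Job (p=2,w=3): C=4, w*C=3*4=12
  Job (p=4,w=4): C=8, w*C=4*8=32
  Job (p=5,w=5): C=13, w*C=5*13=65
  Job (p=8,w=4): C=21, w*C=4*21=84
  Job (p=8,w=4): C=29, w*C=4*29=116
Total weighted completion time = 315

315
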